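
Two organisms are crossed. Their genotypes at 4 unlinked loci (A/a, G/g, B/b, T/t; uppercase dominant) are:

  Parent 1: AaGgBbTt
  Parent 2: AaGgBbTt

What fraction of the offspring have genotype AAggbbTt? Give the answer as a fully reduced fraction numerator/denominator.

P(AAggbbTt) = 1/128

AaGgBbTt gametes: AGBT×1, AGBt×1, AGbT×1, AGbt×1, AgBT×1, AgBt×1, AgbT×1, Agbt×1, aGBT×1, aGBt×1, aGbT×1, aGbt×1, agBT×1, agBt×1, agbT×1, agbt×1
AaGgBbTt gametes: AGBT×1, AGBt×1, AGbT×1, AGbt×1, AgBT×1, AgBt×1, AgbT×1, Agbt×1, aGBT×1, aGBt×1, aGbT×1, aGbt×1, agBT×1, agBt×1, agbT×1, agbt×1
AaGgBbTt×AaGgBbTt grid (16·16=256): AAGGBBTT=1 AAGGBBTt=2 AAGGBBtt=1 AAGGBbTT=2 AAGGBbTt=4 AAGGBbtt=2 AAGGbbTT=1 AAGGbbTt=2 AAGGbbtt=1 AAGgBBTT=2 AAGgBBTt=4 AAGgBBtt=2 AAGgBbTT=4 AAGgBbTt=8 AAGgBbtt=4 AAGgbbTT=2 AAGgbbTt=4 AAGgbbtt=2 AAggBBTT=1 AAggBBTt=2 AAggBBtt=1 AAggBbTT=2 AAggBbTt=4 AAggBbtt=2 AAggbbTT=1 AAggbbTt=2 AAggbbtt=1 AaGGBBTT=2 AaGGBBTt=4 AaGGBBtt=2 AaGGBbTT=4 AaGGBbTt=8 AaGGBbtt=4 AaGGbbTT=2 AaGGbbTt=4 AaGGbbtt=2 AaGgBBTT=4 AaGgBBTt=8 AaGgBBtt=4 AaGgBbTT=8 AaGgBbTt=16 AaGgBbtt=8 AaGgbbTT=4 AaGgbbTt=8 AaGgbbtt=4 AaggBBTT=2 AaggBBTt=4 AaggBBtt=2 AaggBbTT=4 AaggBbTt=8 AaggBbtt=4 AaggbbTT=2 AaggbbTt=4 Aaggbbtt=2 aaGGBBTT=1 aaGGBBTt=2 aaGGBBtt=1 aaGGBbTT=2 aaGGBbTt=4 aaGGBbtt=2 aaGGbbTT=1 aaGGbbTt=2 aaGGbbtt=1 aaGgBBTT=2 aaGgBBTt=4 aaGgBBtt=2 aaGgBbTT=4 aaGgBbTt=8 aaGgBbtt=4 aaGgbbTT=2 aaGgbbTt=4 aaGgbbtt=2 aaggBBTT=1 aaggBBTt=2 aaggBBtt=1 aaggBbTT=2 aaggBbTt=4 aaggBbtt=2 aaggbbTT=1 aaggbbTt=2 aaggbbtt=1
AAggbbTt hits 2/256; gcd=2; 2÷2/256÷2 = 1/128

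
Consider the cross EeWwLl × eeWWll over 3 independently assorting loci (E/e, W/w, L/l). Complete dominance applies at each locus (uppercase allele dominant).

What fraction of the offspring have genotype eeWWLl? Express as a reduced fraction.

P(eeWWLl) = 1/8

EeWwLl gametes: EWL×1, EWl×1, EwL×1, Ewl×1, eWL×1, eWl×1, ewL×1, ewl×1
eeWWll gametes: eWl×8
EeWwLl×eeWWll grid (8·8=64): EeWWLl=8 EeWWll=8 EeWwLl=8 EeWwll=8 eeWWLl=8 eeWWll=8 eeWwLl=8 eeWwll=8
eeWWLl hits 8/64; gcd=8; 8÷8/64÷8 = 1/8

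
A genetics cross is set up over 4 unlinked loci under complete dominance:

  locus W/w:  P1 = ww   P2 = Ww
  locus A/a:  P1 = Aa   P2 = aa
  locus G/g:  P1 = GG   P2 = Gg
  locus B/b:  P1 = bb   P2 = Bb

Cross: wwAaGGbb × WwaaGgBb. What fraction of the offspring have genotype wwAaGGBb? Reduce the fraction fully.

P(wwAaGGBb) = 1/16

wwAaGGbb gametes: wAGb×8, waGb×8
WwaaGgBb gametes: WaGB×2, WaGb×2, WagB×2, Wagb×2, waGB×2, waGb×2, wagB×2, wagb×2
wwAaGGbb×WwaaGgBb grid (16·16=256): WwAaGGBb=16 WwAaGGbb=16 WwAaGgBb=16 WwAaGgbb=16 WwaaGGBb=16 WwaaGGbb=16 WwaaGgBb=16 WwaaGgbb=16 wwAaGGBb=16 wwAaGGbb=16 wwAaGgBb=16 wwAaGgbb=16 wwaaGGBb=16 wwaaGGbb=16 wwaaGgBb=16 wwaaGgbb=16
wwAaGGBb hits 16/256; gcd=16; 16÷16/256÷16 = 1/16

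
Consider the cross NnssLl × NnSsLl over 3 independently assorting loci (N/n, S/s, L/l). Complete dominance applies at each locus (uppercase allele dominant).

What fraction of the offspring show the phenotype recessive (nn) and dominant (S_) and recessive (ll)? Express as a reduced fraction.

NnssLl gametes: NsL×2, Nsl×2, nsL×2, nsl×2
NnSsLl gametes: NSL×1, NSl×1, NsL×1, Nsl×1, nSL×1, nSl×1, nsL×1, nsl×1
NnssLl×NnSsLl grid (8·8=64): NNSsLL=2 NNSsLl=4 NNSsll=2 NNssLL=2 NNssLl=4 NNssll=2 NnSsLL=4 NnSsLl=8 NnSsll=4 NnssLL=4 NnssLl=8 Nnssll=4 nnSsLL=2 nnSsLl=4 nnSsll=2 nnssLL=2 nnssLl=4 nnssll=2
nn S_ ll hits 2/64; gcd=2; 2÷2/64÷2 = 1/32

P(nn S_ ll) = 1/32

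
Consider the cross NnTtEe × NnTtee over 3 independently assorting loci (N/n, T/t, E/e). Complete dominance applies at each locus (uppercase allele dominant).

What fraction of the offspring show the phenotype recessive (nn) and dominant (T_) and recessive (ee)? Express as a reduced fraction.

NnTtEe gametes: NTE×1, NTe×1, NtE×1, Nte×1, nTE×1, nTe×1, ntE×1, nte×1
NnTtee gametes: NTe×2, Nte×2, nTe×2, nte×2
NnTtEe×NnTtee grid (8·8=64): NNTTEe=2 NNTTee=2 NNTtEe=4 NNTtee=4 NNttEe=2 NNttee=2 NnTTEe=4 NnTTee=4 NnTtEe=8 NnTtee=8 NnttEe=4 Nnttee=4 nnTTEe=2 nnTTee=2 nnTtEe=4 nnTtee=4 nnttEe=2 nnttee=2
nn T_ ee hits 6/64; gcd=2; 6÷2/64÷2 = 3/32

P(nn T_ ee) = 3/32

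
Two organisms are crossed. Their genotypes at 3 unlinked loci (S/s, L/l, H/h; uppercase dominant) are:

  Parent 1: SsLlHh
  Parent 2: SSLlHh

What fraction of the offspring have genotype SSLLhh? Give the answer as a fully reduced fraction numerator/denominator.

P(SSLLhh) = 1/32

SsLlHh gametes: SLH×1, SLh×1, SlH×1, Slh×1, sLH×1, sLh×1, slH×1, slh×1
SSLlHh gametes: SLH×2, SLh×2, SlH×2, Slh×2
SsLlHh×SSLlHh grid (8·8=64): SSLLHH=2 SSLLHh=4 SSLLhh=2 SSLlHH=4 SSLlHh=8 SSLlhh=4 SSllHH=2 SSllHh=4 SSllhh=2 SsLLHH=2 SsLLHh=4 SsLLhh=2 SsLlHH=4 SsLlHh=8 SsLlhh=4 SsllHH=2 SsllHh=4 Ssllhh=2
SSLLhh hits 2/64; gcd=2; 2÷2/64÷2 = 1/32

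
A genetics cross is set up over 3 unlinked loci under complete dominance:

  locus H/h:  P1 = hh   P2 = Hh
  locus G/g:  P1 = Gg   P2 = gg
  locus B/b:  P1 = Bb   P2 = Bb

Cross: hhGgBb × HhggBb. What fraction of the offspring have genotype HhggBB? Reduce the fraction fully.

P(HhggBB) = 1/16

hhGgBb gametes: hGB×2, hGb×2, hgB×2, hgb×2
HhggBb gametes: HgB×2, Hgb×2, hgB×2, hgb×2
hhGgBb×HhggBb grid (8·8=64): HhGgBB=4 HhGgBb=8 HhGgbb=4 HhggBB=4 HhggBb=8 Hhggbb=4 hhGgBB=4 hhGgBb=8 hhGgbb=4 hhggBB=4 hhggBb=8 hhggbb=4
HhggBB hits 4/64; gcd=4; 4÷4/64÷4 = 1/16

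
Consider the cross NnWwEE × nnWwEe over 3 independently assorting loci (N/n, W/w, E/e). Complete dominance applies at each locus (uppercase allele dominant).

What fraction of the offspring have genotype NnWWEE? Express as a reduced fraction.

P(NnWWEE) = 1/16

NnWwEE gametes: NWE×2, NwE×2, nWE×2, nwE×2
nnWwEe gametes: nWE×2, nWe×2, nwE×2, nwe×2
NnWwEE×nnWwEe grid (8·8=64): NnWWEE=4 NnWWEe=4 NnWwEE=8 NnWwEe=8 NnwwEE=4 NnwwEe=4 nnWWEE=4 nnWWEe=4 nnWwEE=8 nnWwEe=8 nnwwEE=4 nnwwEe=4
NnWWEE hits 4/64; gcd=4; 4÷4/64÷4 = 1/16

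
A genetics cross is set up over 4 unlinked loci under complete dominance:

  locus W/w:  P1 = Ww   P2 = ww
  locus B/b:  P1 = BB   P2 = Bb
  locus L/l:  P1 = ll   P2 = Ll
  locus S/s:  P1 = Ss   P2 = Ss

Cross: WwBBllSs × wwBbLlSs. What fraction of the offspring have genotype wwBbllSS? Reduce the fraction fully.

P(wwBbllSS) = 1/32

WwBBllSs gametes: WBlS×4, WBls×4, wBlS×4, wBls×4
wwBbLlSs gametes: wBLS×2, wBLs×2, wBlS×2, wBls×2, wbLS×2, wbLs×2, wblS×2, wbls×2
WwBBllSs×wwBbLlSs grid (16·16=256): WwBBLlSS=8 WwBBLlSs=16 WwBBLlss=8 WwBBllSS=8 WwBBllSs=16 WwBBllss=8 WwBbLlSS=8 WwBbLlSs=16 WwBbLlss=8 WwBbllSS=8 WwBbllSs=16 WwBbllss=8 wwBBLlSS=8 wwBBLlSs=16 wwBBLlss=8 wwBBllSS=8 wwBBllSs=16 wwBBllss=8 wwBbLlSS=8 wwBbLlSs=16 wwBbLlss=8 wwBbllSS=8 wwBbllSs=16 wwBbllss=8
wwBbllSS hits 8/256; gcd=8; 8÷8/256÷8 = 1/32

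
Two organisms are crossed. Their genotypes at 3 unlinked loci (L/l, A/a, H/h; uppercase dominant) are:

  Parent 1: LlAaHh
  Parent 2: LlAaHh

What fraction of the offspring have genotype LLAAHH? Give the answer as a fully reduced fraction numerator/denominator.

P(LLAAHH) = 1/64

LlAaHh gametes: LAH×1, LAh×1, LaH×1, Lah×1, lAH×1, lAh×1, laH×1, lah×1
LlAaHh gametes: LAH×1, LAh×1, LaH×1, Lah×1, lAH×1, lAh×1, laH×1, lah×1
LlAaHh×LlAaHh grid (8·8=64): LLAAHH=1 LLAAHh=2 LLAAhh=1 LLAaHH=2 LLAaHh=4 LLAahh=2 LLaaHH=1 LLaaHh=2 LLaahh=1 LlAAHH=2 LlAAHh=4 LlAAhh=2 LlAaHH=4 LlAaHh=8 LlAahh=4 LlaaHH=2 LlaaHh=4 Llaahh=2 llAAHH=1 llAAHh=2 llAAhh=1 llAaHH=2 llAaHh=4 llAahh=2 llaaHH=1 llaaHh=2 llaahh=1
LLAAHH hits 1/64; gcd=1; 1÷1/64÷1 = 1/64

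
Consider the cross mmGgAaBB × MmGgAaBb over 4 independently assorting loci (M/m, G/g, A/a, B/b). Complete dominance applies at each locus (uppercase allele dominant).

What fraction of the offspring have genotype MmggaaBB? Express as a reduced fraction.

mmGgAaBB gametes: mGAB×4, mGaB×4, mgAB×4, mgaB×4
MmGgAaBb gametes: MGAB×1, MGAb×1, MGaB×1, MGab×1, MgAB×1, MgAb×1, MgaB×1, Mgab×1, mGAB×1, mGAb×1, mGaB×1, mGab×1, mgAB×1, mgAb×1, mgaB×1, mgab×1
mmGgAaBB×MmGgAaBb grid (16·16=256): MmGGAABB=4 MmGGAABb=4 MmGGAaBB=8 MmGGAaBb=8 MmGGaaBB=4 MmGGaaBb=4 MmGgAABB=8 MmGgAABb=8 MmGgAaBB=16 MmGgAaBb=16 MmGgaaBB=8 MmGgaaBb=8 MmggAABB=4 MmggAABb=4 MmggAaBB=8 MmggAaBb=8 MmggaaBB=4 MmggaaBb=4 mmGGAABB=4 mmGGAABb=4 mmGGAaBB=8 mmGGAaBb=8 mmGGaaBB=4 mmGGaaBb=4 mmGgAABB=8 mmGgAABb=8 mmGgAaBB=16 mmGgAaBb=16 mmGgaaBB=8 mmGgaaBb=8 mmggAABB=4 mmggAABb=4 mmggAaBB=8 mmggAaBb=8 mmggaaBB=4 mmggaaBb=4
MmggaaBB hits 4/256; gcd=4; 4÷4/256÷4 = 1/64

P(MmggaaBB) = 1/64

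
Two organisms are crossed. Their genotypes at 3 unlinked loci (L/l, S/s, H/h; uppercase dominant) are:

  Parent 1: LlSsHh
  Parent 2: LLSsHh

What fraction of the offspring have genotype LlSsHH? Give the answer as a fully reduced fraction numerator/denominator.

P(LlSsHH) = 1/16

LlSsHh gametes: LSH×1, LSh×1, LsH×1, Lsh×1, lSH×1, lSh×1, lsH×1, lsh×1
LLSsHh gametes: LSH×2, LSh×2, LsH×2, Lsh×2
LlSsHh×LLSsHh grid (8·8=64): LLSSHH=2 LLSSHh=4 LLSShh=2 LLSsHH=4 LLSsHh=8 LLSshh=4 LLssHH=2 LLssHh=4 LLsshh=2 LlSSHH=2 LlSSHh=4 LlSShh=2 LlSsHH=4 LlSsHh=8 LlSshh=4 LlssHH=2 LlssHh=4 Llsshh=2
LlSsHH hits 4/64; gcd=4; 4÷4/64÷4 = 1/16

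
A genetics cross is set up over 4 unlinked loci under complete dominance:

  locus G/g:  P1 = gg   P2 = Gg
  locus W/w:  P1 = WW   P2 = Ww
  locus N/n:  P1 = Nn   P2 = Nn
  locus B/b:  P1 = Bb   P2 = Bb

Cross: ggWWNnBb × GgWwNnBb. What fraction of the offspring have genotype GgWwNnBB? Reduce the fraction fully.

P(GgWwNnBB) = 1/32

ggWWNnBb gametes: gWNB×4, gWNb×4, gWnB×4, gWnb×4
GgWwNnBb gametes: GWNB×1, GWNb×1, GWnB×1, GWnb×1, GwNB×1, GwNb×1, GwnB×1, Gwnb×1, gWNB×1, gWNb×1, gWnB×1, gWnb×1, gwNB×1, gwNb×1, gwnB×1, gwnb×1
ggWWNnBb×GgWwNnBb grid (16·16=256): GgWWNNBB=4 GgWWNNBb=8 GgWWNNbb=4 GgWWNnBB=8 GgWWNnBb=16 GgWWNnbb=8 GgWWnnBB=4 GgWWnnBb=8 GgWWnnbb=4 GgWwNNBB=4 GgWwNNBb=8 GgWwNNbb=4 GgWwNnBB=8 GgWwNnBb=16 GgWwNnbb=8 GgWwnnBB=4 GgWwnnBb=8 GgWwnnbb=4 ggWWNNBB=4 ggWWNNBb=8 ggWWNNbb=4 ggWWNnBB=8 ggWWNnBb=16 ggWWNnbb=8 ggWWnnBB=4 ggWWnnBb=8 ggWWnnbb=4 ggWwNNBB=4 ggWwNNBb=8 ggWwNNbb=4 ggWwNnBB=8 ggWwNnBb=16 ggWwNnbb=8 ggWwnnBB=4 ggWwnnBb=8 ggWwnnbb=4
GgWwNnBB hits 8/256; gcd=8; 8÷8/256÷8 = 1/32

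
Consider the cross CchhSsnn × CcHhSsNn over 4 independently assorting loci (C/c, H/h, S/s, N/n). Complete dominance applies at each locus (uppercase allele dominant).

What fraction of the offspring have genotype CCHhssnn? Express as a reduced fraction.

CchhSsnn gametes: ChSn×4, Chsn×4, chSn×4, chsn×4
CcHhSsNn gametes: CHSN×1, CHSn×1, CHsN×1, CHsn×1, ChSN×1, ChSn×1, ChsN×1, Chsn×1, cHSN×1, cHSn×1, cHsN×1, cHsn×1, chSN×1, chSn×1, chsN×1, chsn×1
CchhSsnn×CcHhSsNn grid (16·16=256): CCHhSSNn=4 CCHhSSnn=4 CCHhSsNn=8 CCHhSsnn=8 CCHhssNn=4 CCHhssnn=4 CChhSSNn=4 CChhSSnn=4 CChhSsNn=8 CChhSsnn=8 CChhssNn=4 CChhssnn=4 CcHhSSNn=8 CcHhSSnn=8 CcHhSsNn=16 CcHhSsnn=16 CcHhssNn=8 CcHhssnn=8 CchhSSNn=8 CchhSSnn=8 CchhSsNn=16 CchhSsnn=16 CchhssNn=8 Cchhssnn=8 ccHhSSNn=4 ccHhSSnn=4 ccHhSsNn=8 ccHhSsnn=8 ccHhssNn=4 ccHhssnn=4 cchhSSNn=4 cchhSSnn=4 cchhSsNn=8 cchhSsnn=8 cchhssNn=4 cchhssnn=4
CCHhssnn hits 4/256; gcd=4; 4÷4/256÷4 = 1/64

P(CCHhssnn) = 1/64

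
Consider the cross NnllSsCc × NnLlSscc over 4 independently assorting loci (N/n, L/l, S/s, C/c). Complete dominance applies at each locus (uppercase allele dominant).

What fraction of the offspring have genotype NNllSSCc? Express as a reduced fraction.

P(NNllSSCc) = 1/64

NnllSsCc gametes: NlSC×2, NlSc×2, NlsC×2, Nlsc×2, nlSC×2, nlSc×2, nlsC×2, nlsc×2
NnLlSscc gametes: NLSc×2, NLsc×2, NlSc×2, Nlsc×2, nLSc×2, nLsc×2, nlSc×2, nlsc×2
NnllSsCc×NnLlSscc grid (16·16=256): NNLlSSCc=4 NNLlSScc=4 NNLlSsCc=8 NNLlSscc=8 NNLlssCc=4 NNLlsscc=4 NNllSSCc=4 NNllSScc=4 NNllSsCc=8 NNllSscc=8 NNllssCc=4 NNllsscc=4 NnLlSSCc=8 NnLlSScc=8 NnLlSsCc=16 NnLlSscc=16 NnLlssCc=8 NnLlsscc=8 NnllSSCc=8 NnllSScc=8 NnllSsCc=16 NnllSscc=16 NnllssCc=8 Nnllsscc=8 nnLlSSCc=4 nnLlSScc=4 nnLlSsCc=8 nnLlSscc=8 nnLlssCc=4 nnLlsscc=4 nnllSSCc=4 nnllSScc=4 nnllSsCc=8 nnllSscc=8 nnllssCc=4 nnllsscc=4
NNllSSCc hits 4/256; gcd=4; 4÷4/256÷4 = 1/64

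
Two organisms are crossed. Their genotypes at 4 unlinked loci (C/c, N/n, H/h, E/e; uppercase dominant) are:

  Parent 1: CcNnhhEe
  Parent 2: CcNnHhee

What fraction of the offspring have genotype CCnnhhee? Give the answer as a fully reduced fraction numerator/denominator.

P(CCnnhhee) = 1/64

CcNnhhEe gametes: CNhE×2, CNhe×2, CnhE×2, Cnhe×2, cNhE×2, cNhe×2, cnhE×2, cnhe×2
CcNnHhee gametes: CNHe×2, CNhe×2, CnHe×2, Cnhe×2, cNHe×2, cNhe×2, cnHe×2, cnhe×2
CcNnhhEe×CcNnHhee grid (16·16=256): CCNNHhEe=4 CCNNHhee=4 CCNNhhEe=4 CCNNhhee=4 CCNnHhEe=8 CCNnHhee=8 CCNnhhEe=8 CCNnhhee=8 CCnnHhEe=4 CCnnHhee=4 CCnnhhEe=4 CCnnhhee=4 CcNNHhEe=8 CcNNHhee=8 CcNNhhEe=8 CcNNhhee=8 CcNnHhEe=16 CcNnHhee=16 CcNnhhEe=16 CcNnhhee=16 CcnnHhEe=8 CcnnHhee=8 CcnnhhEe=8 Ccnnhhee=8 ccNNHhEe=4 ccNNHhee=4 ccNNhhEe=4 ccNNhhee=4 ccNnHhEe=8 ccNnHhee=8 ccNnhhEe=8 ccNnhhee=8 ccnnHhEe=4 ccnnHhee=4 ccnnhhEe=4 ccnnhhee=4
CCnnhhee hits 4/256; gcd=4; 4÷4/256÷4 = 1/64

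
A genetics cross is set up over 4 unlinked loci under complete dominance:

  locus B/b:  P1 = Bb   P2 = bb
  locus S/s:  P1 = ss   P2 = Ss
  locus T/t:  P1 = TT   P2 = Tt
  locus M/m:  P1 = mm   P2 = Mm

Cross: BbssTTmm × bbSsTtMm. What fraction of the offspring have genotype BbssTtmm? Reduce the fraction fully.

BbssTTmm gametes: BsTm×8, bsTm×8
bbSsTtMm gametes: bSTM×2, bSTm×2, bStM×2, bStm×2, bsTM×2, bsTm×2, bstM×2, bstm×2
BbssTTmm×bbSsTtMm grid (16·16=256): BbSsTTMm=16 BbSsTTmm=16 BbSsTtMm=16 BbSsTtmm=16 BbssTTMm=16 BbssTTmm=16 BbssTtMm=16 BbssTtmm=16 bbSsTTMm=16 bbSsTTmm=16 bbSsTtMm=16 bbSsTtmm=16 bbssTTMm=16 bbssTTmm=16 bbssTtMm=16 bbssTtmm=16
BbssTtmm hits 16/256; gcd=16; 16÷16/256÷16 = 1/16

P(BbssTtmm) = 1/16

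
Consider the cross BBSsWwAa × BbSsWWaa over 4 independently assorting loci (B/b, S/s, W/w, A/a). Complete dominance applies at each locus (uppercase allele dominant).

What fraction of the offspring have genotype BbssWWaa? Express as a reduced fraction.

P(BbssWWaa) = 1/32

BBSsWwAa gametes: BSWA×2, BSWa×2, BSwA×2, BSwa×2, BsWA×2, BsWa×2, BswA×2, Bswa×2
BbSsWWaa gametes: BSWa×4, BsWa×4, bSWa×4, bsWa×4
BBSsWwAa×BbSsWWaa grid (16·16=256): BBSSWWAa=8 BBSSWWaa=8 BBSSWwAa=8 BBSSWwaa=8 BBSsWWAa=16 BBSsWWaa=16 BBSsWwAa=16 BBSsWwaa=16 BBssWWAa=8 BBssWWaa=8 BBssWwAa=8 BBssWwaa=8 BbSSWWAa=8 BbSSWWaa=8 BbSSWwAa=8 BbSSWwaa=8 BbSsWWAa=16 BbSsWWaa=16 BbSsWwAa=16 BbSsWwaa=16 BbssWWAa=8 BbssWWaa=8 BbssWwAa=8 BbssWwaa=8
BbssWWaa hits 8/256; gcd=8; 8÷8/256÷8 = 1/32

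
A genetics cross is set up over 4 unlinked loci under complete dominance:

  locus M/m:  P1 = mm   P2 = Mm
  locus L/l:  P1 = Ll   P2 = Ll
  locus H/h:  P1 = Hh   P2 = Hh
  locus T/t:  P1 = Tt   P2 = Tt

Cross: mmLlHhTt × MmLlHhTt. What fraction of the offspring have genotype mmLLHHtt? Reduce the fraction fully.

P(mmLLHHtt) = 1/128

mmLlHhTt gametes: mLHT×2, mLHt×2, mLhT×2, mLht×2, mlHT×2, mlHt×2, mlhT×2, mlht×2
MmLlHhTt gametes: MLHT×1, MLHt×1, MLhT×1, MLht×1, MlHT×1, MlHt×1, MlhT×1, Mlht×1, mLHT×1, mLHt×1, mLhT×1, mLht×1, mlHT×1, mlHt×1, mlhT×1, mlht×1
mmLlHhTt×MmLlHhTt grid (16·16=256): MmLLHHTT=2 MmLLHHTt=4 MmLLHHtt=2 MmLLHhTT=4 MmLLHhTt=8 MmLLHhtt=4 MmLLhhTT=2 MmLLhhTt=4 MmLLhhtt=2 MmLlHHTT=4 MmLlHHTt=8 MmLlHHtt=4 MmLlHhTT=8 MmLlHhTt=16 MmLlHhtt=8 MmLlhhTT=4 MmLlhhTt=8 MmLlhhtt=4 MmllHHTT=2 MmllHHTt=4 MmllHHtt=2 MmllHhTT=4 MmllHhTt=8 MmllHhtt=4 MmllhhTT=2 MmllhhTt=4 Mmllhhtt=2 mmLLHHTT=2 mmLLHHTt=4 mmLLHHtt=2 mmLLHhTT=4 mmLLHhTt=8 mmLLHhtt=4 mmLLhhTT=2 mmLLhhTt=4 mmLLhhtt=2 mmLlHHTT=4 mmLlHHTt=8 mmLlHHtt=4 mmLlHhTT=8 mmLlHhTt=16 mmLlHhtt=8 mmLlhhTT=4 mmLlhhTt=8 mmLlhhtt=4 mmllHHTT=2 mmllHHTt=4 mmllHHtt=2 mmllHhTT=4 mmllHhTt=8 mmllHhtt=4 mmllhhTT=2 mmllhhTt=4 mmllhhtt=2
mmLLHHtt hits 2/256; gcd=2; 2÷2/256÷2 = 1/128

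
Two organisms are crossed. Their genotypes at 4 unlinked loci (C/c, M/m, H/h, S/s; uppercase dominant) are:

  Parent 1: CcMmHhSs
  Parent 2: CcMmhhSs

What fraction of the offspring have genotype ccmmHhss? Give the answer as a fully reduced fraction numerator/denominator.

CcMmHhSs gametes: CMHS×1, CMHs×1, CMhS×1, CMhs×1, CmHS×1, CmHs×1, CmhS×1, Cmhs×1, cMHS×1, cMHs×1, cMhS×1, cMhs×1, cmHS×1, cmHs×1, cmhS×1, cmhs×1
CcMmhhSs gametes: CMhS×2, CMhs×2, CmhS×2, Cmhs×2, cMhS×2, cMhs×2, cmhS×2, cmhs×2
CcMmHhSs×CcMmhhSs grid (16·16=256): CCMMHhSS=2 CCMMHhSs=4 CCMMHhss=2 CCMMhhSS=2 CCMMhhSs=4 CCMMhhss=2 CCMmHhSS=4 CCMmHhSs=8 CCMmHhss=4 CCMmhhSS=4 CCMmhhSs=8 CCMmhhss=4 CCmmHhSS=2 CCmmHhSs=4 CCmmHhss=2 CCmmhhSS=2 CCmmhhSs=4 CCmmhhss=2 CcMMHhSS=4 CcMMHhSs=8 CcMMHhss=4 CcMMhhSS=4 CcMMhhSs=8 CcMMhhss=4 CcMmHhSS=8 CcMmHhSs=16 CcMmHhss=8 CcMmhhSS=8 CcMmhhSs=16 CcMmhhss=8 CcmmHhSS=4 CcmmHhSs=8 CcmmHhss=4 CcmmhhSS=4 CcmmhhSs=8 Ccmmhhss=4 ccMMHhSS=2 ccMMHhSs=4 ccMMHhss=2 ccMMhhSS=2 ccMMhhSs=4 ccMMhhss=2 ccMmHhSS=4 ccMmHhSs=8 ccMmHhss=4 ccMmhhSS=4 ccMmhhSs=8 ccMmhhss=4 ccmmHhSS=2 ccmmHhSs=4 ccmmHhss=2 ccmmhhSS=2 ccmmhhSs=4 ccmmhhss=2
ccmmHhss hits 2/256; gcd=2; 2÷2/256÷2 = 1/128

P(ccmmHhss) = 1/128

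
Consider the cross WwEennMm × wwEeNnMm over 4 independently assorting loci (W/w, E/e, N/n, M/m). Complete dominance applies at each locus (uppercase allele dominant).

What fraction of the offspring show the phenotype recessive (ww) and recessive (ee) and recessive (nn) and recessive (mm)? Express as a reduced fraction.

WwEennMm gametes: WEnM×2, WEnm×2, WenM×2, Wenm×2, wEnM×2, wEnm×2, wenM×2, wenm×2
wwEeNnMm gametes: wENM×2, wENm×2, wEnM×2, wEnm×2, weNM×2, weNm×2, wenM×2, wenm×2
WwEennMm×wwEeNnMm grid (16·16=256): WwEENnMM=4 WwEENnMm=8 WwEENnmm=4 WwEEnnMM=4 WwEEnnMm=8 WwEEnnmm=4 WwEeNnMM=8 WwEeNnMm=16 WwEeNnmm=8 WwEennMM=8 WwEennMm=16 WwEennmm=8 WweeNnMM=4 WweeNnMm=8 WweeNnmm=4 WweennMM=4 WweennMm=8 Wweennmm=4 wwEENnMM=4 wwEENnMm=8 wwEENnmm=4 wwEEnnMM=4 wwEEnnMm=8 wwEEnnmm=4 wwEeNnMM=8 wwEeNnMm=16 wwEeNnmm=8 wwEennMM=8 wwEennMm=16 wwEennmm=8 wweeNnMM=4 wweeNnMm=8 wweeNnmm=4 wweennMM=4 wweennMm=8 wweennmm=4
ww ee nn mm hits 4/256; gcd=4; 4÷4/256÷4 = 1/64

P(ww ee nn mm) = 1/64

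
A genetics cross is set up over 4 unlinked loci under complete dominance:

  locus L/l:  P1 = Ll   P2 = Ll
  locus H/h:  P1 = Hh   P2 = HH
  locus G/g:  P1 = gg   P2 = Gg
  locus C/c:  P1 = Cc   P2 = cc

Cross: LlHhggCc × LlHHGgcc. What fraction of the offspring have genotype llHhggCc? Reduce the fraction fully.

LlHhggCc gametes: LHgC×2, LHgc×2, LhgC×2, Lhgc×2, lHgC×2, lHgc×2, lhgC×2, lhgc×2
LlHHGgcc gametes: LHGc×4, LHgc×4, lHGc×4, lHgc×4
LlHhggCc×LlHHGgcc grid (16·16=256): LLHHGgCc=8 LLHHGgcc=8 LLHHggCc=8 LLHHggcc=8 LLHhGgCc=8 LLHhGgcc=8 LLHhggCc=8 LLHhggcc=8 LlHHGgCc=16 LlHHGgcc=16 LlHHggCc=16 LlHHggcc=16 LlHhGgCc=16 LlHhGgcc=16 LlHhggCc=16 LlHhggcc=16 llHHGgCc=8 llHHGgcc=8 llHHggCc=8 llHHggcc=8 llHhGgCc=8 llHhGgcc=8 llHhggCc=8 llHhggcc=8
llHhggCc hits 8/256; gcd=8; 8÷8/256÷8 = 1/32

P(llHhggCc) = 1/32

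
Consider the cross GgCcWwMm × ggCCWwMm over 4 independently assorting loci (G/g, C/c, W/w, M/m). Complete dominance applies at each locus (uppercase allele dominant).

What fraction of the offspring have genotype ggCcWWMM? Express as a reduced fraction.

P(ggCcWWMM) = 1/64

GgCcWwMm gametes: GCWM×1, GCWm×1, GCwM×1, GCwm×1, GcWM×1, GcWm×1, GcwM×1, Gcwm×1, gCWM×1, gCWm×1, gCwM×1, gCwm×1, gcWM×1, gcWm×1, gcwM×1, gcwm×1
ggCCWwMm gametes: gCWM×4, gCWm×4, gCwM×4, gCwm×4
GgCcWwMm×ggCCWwMm grid (16·16=256): GgCCWWMM=4 GgCCWWMm=8 GgCCWWmm=4 GgCCWwMM=8 GgCCWwMm=16 GgCCWwmm=8 GgCCwwMM=4 GgCCwwMm=8 GgCCwwmm=4 GgCcWWMM=4 GgCcWWMm=8 GgCcWWmm=4 GgCcWwMM=8 GgCcWwMm=16 GgCcWwmm=8 GgCcwwMM=4 GgCcwwMm=8 GgCcwwmm=4 ggCCWWMM=4 ggCCWWMm=8 ggCCWWmm=4 ggCCWwMM=8 ggCCWwMm=16 ggCCWwmm=8 ggCCwwMM=4 ggCCwwMm=8 ggCCwwmm=4 ggCcWWMM=4 ggCcWWMm=8 ggCcWWmm=4 ggCcWwMM=8 ggCcWwMm=16 ggCcWwmm=8 ggCcwwMM=4 ggCcwwMm=8 ggCcwwmm=4
ggCcWWMM hits 4/256; gcd=4; 4÷4/256÷4 = 1/64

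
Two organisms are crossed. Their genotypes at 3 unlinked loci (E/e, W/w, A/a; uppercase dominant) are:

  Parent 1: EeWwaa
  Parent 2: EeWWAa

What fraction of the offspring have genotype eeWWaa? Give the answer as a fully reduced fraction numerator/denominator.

P(eeWWaa) = 1/16

EeWwaa gametes: EWa×2, Ewa×2, eWa×2, ewa×2
EeWWAa gametes: EWA×2, EWa×2, eWA×2, eWa×2
EeWwaa×EeWWAa grid (8·8=64): EEWWAa=4 EEWWaa=4 EEWwAa=4 EEWwaa=4 EeWWAa=8 EeWWaa=8 EeWwAa=8 EeWwaa=8 eeWWAa=4 eeWWaa=4 eeWwAa=4 eeWwaa=4
eeWWaa hits 4/64; gcd=4; 4÷4/64÷4 = 1/16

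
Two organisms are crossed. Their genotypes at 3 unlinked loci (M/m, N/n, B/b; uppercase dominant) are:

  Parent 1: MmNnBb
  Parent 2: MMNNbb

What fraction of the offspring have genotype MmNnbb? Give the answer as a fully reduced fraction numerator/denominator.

P(MmNnbb) = 1/8

MmNnBb gametes: MNB×1, MNb×1, MnB×1, Mnb×1, mNB×1, mNb×1, mnB×1, mnb×1
MMNNbb gametes: MNb×8
MmNnBb×MMNNbb grid (8·8=64): MMNNBb=8 MMNNbb=8 MMNnBb=8 MMNnbb=8 MmNNBb=8 MmNNbb=8 MmNnBb=8 MmNnbb=8
MmNnbb hits 8/64; gcd=8; 8÷8/64÷8 = 1/8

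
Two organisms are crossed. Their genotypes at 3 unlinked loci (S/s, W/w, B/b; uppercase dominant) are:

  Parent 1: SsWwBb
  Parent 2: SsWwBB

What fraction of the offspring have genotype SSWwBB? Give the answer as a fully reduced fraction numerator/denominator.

P(SSWwBB) = 1/16

SsWwBb gametes: SWB×1, SWb×1, SwB×1, Swb×1, sWB×1, sWb×1, swB×1, swb×1
SsWwBB gametes: SWB×2, SwB×2, sWB×2, swB×2
SsWwBb×SsWwBB grid (8·8=64): SSWWBB=2 SSWWBb=2 SSWwBB=4 SSWwBb=4 SSwwBB=2 SSwwBb=2 SsWWBB=4 SsWWBb=4 SsWwBB=8 SsWwBb=8 SswwBB=4 SswwBb=4 ssWWBB=2 ssWWBb=2 ssWwBB=4 ssWwBb=4 sswwBB=2 sswwBb=2
SSWwBB hits 4/64; gcd=4; 4÷4/64÷4 = 1/16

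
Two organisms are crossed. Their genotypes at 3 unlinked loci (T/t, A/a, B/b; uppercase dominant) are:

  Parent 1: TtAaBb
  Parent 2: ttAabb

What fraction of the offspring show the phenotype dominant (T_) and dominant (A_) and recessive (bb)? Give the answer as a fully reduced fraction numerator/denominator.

P(T_ A_ bb) = 3/16

TtAaBb gametes: TAB×1, TAb×1, TaB×1, Tab×1, tAB×1, tAb×1, taB×1, tab×1
ttAabb gametes: tAb×4, tab×4
TtAaBb×ttAabb grid (8·8=64): TtAABb=4 TtAAbb=4 TtAaBb=8 TtAabb=8 TtaaBb=4 Ttaabb=4 ttAABb=4 ttAAbb=4 ttAaBb=8 ttAabb=8 ttaaBb=4 ttaabb=4
T_ A_ bb hits 12/64; gcd=4; 12÷4/64÷4 = 3/16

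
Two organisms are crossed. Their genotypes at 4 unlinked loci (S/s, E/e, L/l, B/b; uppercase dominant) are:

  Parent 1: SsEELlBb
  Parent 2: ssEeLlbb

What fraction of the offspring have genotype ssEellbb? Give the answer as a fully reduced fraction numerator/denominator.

SsEELlBb gametes: SELB×2, SELb×2, SElB×2, SElb×2, sELB×2, sELb×2, sElB×2, sElb×2
ssEeLlbb gametes: sELb×4, sElb×4, seLb×4, selb×4
SsEELlBb×ssEeLlbb grid (16·16=256): SsEELLBb=8 SsEELLbb=8 SsEELlBb=16 SsEELlbb=16 SsEEllBb=8 SsEEllbb=8 SsEeLLBb=8 SsEeLLbb=8 SsEeLlBb=16 SsEeLlbb=16 SsEellBb=8 SsEellbb=8 ssEELLBb=8 ssEELLbb=8 ssEELlBb=16 ssEELlbb=16 ssEEllBb=8 ssEEllbb=8 ssEeLLBb=8 ssEeLLbb=8 ssEeLlBb=16 ssEeLlbb=16 ssEellBb=8 ssEellbb=8
ssEellbb hits 8/256; gcd=8; 8÷8/256÷8 = 1/32

P(ssEellbb) = 1/32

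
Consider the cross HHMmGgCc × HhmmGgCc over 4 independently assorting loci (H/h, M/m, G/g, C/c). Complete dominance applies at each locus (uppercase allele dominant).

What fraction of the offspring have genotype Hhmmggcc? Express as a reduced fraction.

P(Hhmmggcc) = 1/64

HHMmGgCc gametes: HMGC×2, HMGc×2, HMgC×2, HMgc×2, HmGC×2, HmGc×2, HmgC×2, Hmgc×2
HhmmGgCc gametes: HmGC×2, HmGc×2, HmgC×2, Hmgc×2, hmGC×2, hmGc×2, hmgC×2, hmgc×2
HHMmGgCc×HhmmGgCc grid (16·16=256): HHMmGGCC=4 HHMmGGCc=8 HHMmGGcc=4 HHMmGgCC=8 HHMmGgCc=16 HHMmGgcc=8 HHMmggCC=4 HHMmggCc=8 HHMmggcc=4 HHmmGGCC=4 HHmmGGCc=8 HHmmGGcc=4 HHmmGgCC=8 HHmmGgCc=16 HHmmGgcc=8 HHmmggCC=4 HHmmggCc=8 HHmmggcc=4 HhMmGGCC=4 HhMmGGCc=8 HhMmGGcc=4 HhMmGgCC=8 HhMmGgCc=16 HhMmGgcc=8 HhMmggCC=4 HhMmggCc=8 HhMmggcc=4 HhmmGGCC=4 HhmmGGCc=8 HhmmGGcc=4 HhmmGgCC=8 HhmmGgCc=16 HhmmGgcc=8 HhmmggCC=4 HhmmggCc=8 Hhmmggcc=4
Hhmmggcc hits 4/256; gcd=4; 4÷4/256÷4 = 1/64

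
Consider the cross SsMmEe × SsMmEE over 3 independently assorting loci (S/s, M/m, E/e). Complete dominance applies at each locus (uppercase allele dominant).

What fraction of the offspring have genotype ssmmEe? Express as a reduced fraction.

SsMmEe gametes: SME×1, SMe×1, SmE×1, Sme×1, sME×1, sMe×1, smE×1, sme×1
SsMmEE gametes: SME×2, SmE×2, sME×2, smE×2
SsMmEe×SsMmEE grid (8·8=64): SSMMEE=2 SSMMEe=2 SSMmEE=4 SSMmEe=4 SSmmEE=2 SSmmEe=2 SsMMEE=4 SsMMEe=4 SsMmEE=8 SsMmEe=8 SsmmEE=4 SsmmEe=4 ssMMEE=2 ssMMEe=2 ssMmEE=4 ssMmEe=4 ssmmEE=2 ssmmEe=2
ssmmEe hits 2/64; gcd=2; 2÷2/64÷2 = 1/32

P(ssmmEe) = 1/32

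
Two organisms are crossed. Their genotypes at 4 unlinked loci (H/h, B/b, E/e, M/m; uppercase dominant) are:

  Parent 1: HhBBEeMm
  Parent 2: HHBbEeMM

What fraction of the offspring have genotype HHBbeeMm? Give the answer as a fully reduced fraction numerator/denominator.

P(HHBbeeMm) = 1/32

HhBBEeMm gametes: HBEM×2, HBEm×2, HBeM×2, HBem×2, hBEM×2, hBEm×2, hBeM×2, hBem×2
HHBbEeMM gametes: HBEM×4, HBeM×4, HbEM×4, HbeM×4
HhBBEeMm×HHBbEeMM grid (16·16=256): HHBBEEMM=8 HHBBEEMm=8 HHBBEeMM=16 HHBBEeMm=16 HHBBeeMM=8 HHBBeeMm=8 HHBbEEMM=8 HHBbEEMm=8 HHBbEeMM=16 HHBbEeMm=16 HHBbeeMM=8 HHBbeeMm=8 HhBBEEMM=8 HhBBEEMm=8 HhBBEeMM=16 HhBBEeMm=16 HhBBeeMM=8 HhBBeeMm=8 HhBbEEMM=8 HhBbEEMm=8 HhBbEeMM=16 HhBbEeMm=16 HhBbeeMM=8 HhBbeeMm=8
HHBbeeMm hits 8/256; gcd=8; 8÷8/256÷8 = 1/32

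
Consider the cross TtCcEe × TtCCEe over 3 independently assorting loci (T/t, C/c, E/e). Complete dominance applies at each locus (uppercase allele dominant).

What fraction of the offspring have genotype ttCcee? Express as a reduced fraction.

TtCcEe gametes: TCE×1, TCe×1, TcE×1, Tce×1, tCE×1, tCe×1, tcE×1, tce×1
TtCCEe gametes: TCE×2, TCe×2, tCE×2, tCe×2
TtCcEe×TtCCEe grid (8·8=64): TTCCEE=2 TTCCEe=4 TTCCee=2 TTCcEE=2 TTCcEe=4 TTCcee=2 TtCCEE=4 TtCCEe=8 TtCCee=4 TtCcEE=4 TtCcEe=8 TtCcee=4 ttCCEE=2 ttCCEe=4 ttCCee=2 ttCcEE=2 ttCcEe=4 ttCcee=2
ttCcee hits 2/64; gcd=2; 2÷2/64÷2 = 1/32

P(ttCcee) = 1/32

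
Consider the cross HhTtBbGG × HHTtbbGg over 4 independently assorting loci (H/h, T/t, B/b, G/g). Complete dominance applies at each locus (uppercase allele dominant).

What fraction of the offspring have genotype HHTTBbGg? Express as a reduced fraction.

HhTtBbGG gametes: HTBG×2, HTbG×2, HtBG×2, HtbG×2, hTBG×2, hTbG×2, htBG×2, htbG×2
HHTtbbGg gametes: HTbG×4, HTbg×4, HtbG×4, Htbg×4
HhTtBbGG×HHTtbbGg grid (16·16=256): HHTTBbGG=8 HHTTBbGg=8 HHTTbbGG=8 HHTTbbGg=8 HHTtBbGG=16 HHTtBbGg=16 HHTtbbGG=16 HHTtbbGg=16 HHttBbGG=8 HHttBbGg=8 HHttbbGG=8 HHttbbGg=8 HhTTBbGG=8 HhTTBbGg=8 HhTTbbGG=8 HhTTbbGg=8 HhTtBbGG=16 HhTtBbGg=16 HhTtbbGG=16 HhTtbbGg=16 HhttBbGG=8 HhttBbGg=8 HhttbbGG=8 HhttbbGg=8
HHTTBbGg hits 8/256; gcd=8; 8÷8/256÷8 = 1/32

P(HHTTBbGg) = 1/32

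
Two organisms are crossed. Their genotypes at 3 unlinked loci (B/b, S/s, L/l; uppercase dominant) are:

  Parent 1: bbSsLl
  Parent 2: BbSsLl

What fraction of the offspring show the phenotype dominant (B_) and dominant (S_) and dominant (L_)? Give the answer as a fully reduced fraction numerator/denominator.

bbSsLl gametes: bSL×2, bSl×2, bsL×2, bsl×2
BbSsLl gametes: BSL×1, BSl×1, BsL×1, Bsl×1, bSL×1, bSl×1, bsL×1, bsl×1
bbSsLl×BbSsLl grid (8·8=64): BbSSLL=2 BbSSLl=4 BbSSll=2 BbSsLL=4 BbSsLl=8 BbSsll=4 BbssLL=2 BbssLl=4 Bbssll=2 bbSSLL=2 bbSSLl=4 bbSSll=2 bbSsLL=4 bbSsLl=8 bbSsll=4 bbssLL=2 bbssLl=4 bbssll=2
B_ S_ L_ hits 18/64; gcd=2; 18÷2/64÷2 = 9/32

P(B_ S_ L_) = 9/32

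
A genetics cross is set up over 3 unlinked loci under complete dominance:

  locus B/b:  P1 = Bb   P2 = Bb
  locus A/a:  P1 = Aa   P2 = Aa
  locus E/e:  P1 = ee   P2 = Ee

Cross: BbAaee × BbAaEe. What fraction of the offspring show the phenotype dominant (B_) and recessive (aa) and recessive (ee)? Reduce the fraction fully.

BbAaee gametes: BAe×2, Bae×2, bAe×2, bae×2
BbAaEe gametes: BAE×1, BAe×1, BaE×1, Bae×1, bAE×1, bAe×1, baE×1, bae×1
BbAaee×BbAaEe grid (8·8=64): BBAAEe=2 BBAAee=2 BBAaEe=4 BBAaee=4 BBaaEe=2 BBaaee=2 BbAAEe=4 BbAAee=4 BbAaEe=8 BbAaee=8 BbaaEe=4 Bbaaee=4 bbAAEe=2 bbAAee=2 bbAaEe=4 bbAaee=4 bbaaEe=2 bbaaee=2
B_ aa ee hits 6/64; gcd=2; 6÷2/64÷2 = 3/32

P(B_ aa ee) = 3/32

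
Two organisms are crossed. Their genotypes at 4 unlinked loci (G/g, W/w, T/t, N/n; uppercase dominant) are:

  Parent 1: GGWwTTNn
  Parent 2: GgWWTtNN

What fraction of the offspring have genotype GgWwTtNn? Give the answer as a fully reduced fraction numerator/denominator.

P(GgWwTtNn) = 1/16

GGWwTTNn gametes: GWTN×4, GWTn×4, GwTN×4, GwTn×4
GgWWTtNN gametes: GWTN×4, GWtN×4, gWTN×4, gWtN×4
GGWwTTNn×GgWWTtNN grid (16·16=256): GGWWTTNN=16 GGWWTTNn=16 GGWWTtNN=16 GGWWTtNn=16 GGWwTTNN=16 GGWwTTNn=16 GGWwTtNN=16 GGWwTtNn=16 GgWWTTNN=16 GgWWTTNn=16 GgWWTtNN=16 GgWWTtNn=16 GgWwTTNN=16 GgWwTTNn=16 GgWwTtNN=16 GgWwTtNn=16
GgWwTtNn hits 16/256; gcd=16; 16÷16/256÷16 = 1/16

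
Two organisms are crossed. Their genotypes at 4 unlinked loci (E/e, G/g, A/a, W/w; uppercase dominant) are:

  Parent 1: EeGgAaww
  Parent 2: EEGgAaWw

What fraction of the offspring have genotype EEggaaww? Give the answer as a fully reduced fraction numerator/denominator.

P(EEggaaww) = 1/64

EeGgAaww gametes: EGAw×2, EGaw×2, EgAw×2, Egaw×2, eGAw×2, eGaw×2, egAw×2, egaw×2
EEGgAaWw gametes: EGAW×2, EGAw×2, EGaW×2, EGaw×2, EgAW×2, EgAw×2, EgaW×2, Egaw×2
EeGgAaww×EEGgAaWw grid (16·16=256): EEGGAAWw=4 EEGGAAww=4 EEGGAaWw=8 EEGGAaww=8 EEGGaaWw=4 EEGGaaww=4 EEGgAAWw=8 EEGgAAww=8 EEGgAaWw=16 EEGgAaww=16 EEGgaaWw=8 EEGgaaww=8 EEggAAWw=4 EEggAAww=4 EEggAaWw=8 EEggAaww=8 EEggaaWw=4 EEggaaww=4 EeGGAAWw=4 EeGGAAww=4 EeGGAaWw=8 EeGGAaww=8 EeGGaaWw=4 EeGGaaww=4 EeGgAAWw=8 EeGgAAww=8 EeGgAaWw=16 EeGgAaww=16 EeGgaaWw=8 EeGgaaww=8 EeggAAWw=4 EeggAAww=4 EeggAaWw=8 EeggAaww=8 EeggaaWw=4 Eeggaaww=4
EEggaaww hits 4/256; gcd=4; 4÷4/256÷4 = 1/64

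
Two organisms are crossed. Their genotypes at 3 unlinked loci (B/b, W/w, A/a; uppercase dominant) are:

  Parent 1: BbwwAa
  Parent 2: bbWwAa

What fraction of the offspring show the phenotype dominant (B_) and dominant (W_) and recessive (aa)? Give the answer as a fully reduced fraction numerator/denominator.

BbwwAa gametes: BwA×2, Bwa×2, bwA×2, bwa×2
bbWwAa gametes: bWA×2, bWa×2, bwA×2, bwa×2
BbwwAa×bbWwAa grid (8·8=64): BbWwAA=4 BbWwAa=8 BbWwaa=4 BbwwAA=4 BbwwAa=8 Bbwwaa=4 bbWwAA=4 bbWwAa=8 bbWwaa=4 bbwwAA=4 bbwwAa=8 bbwwaa=4
B_ W_ aa hits 4/64; gcd=4; 4÷4/64÷4 = 1/16

P(B_ W_ aa) = 1/16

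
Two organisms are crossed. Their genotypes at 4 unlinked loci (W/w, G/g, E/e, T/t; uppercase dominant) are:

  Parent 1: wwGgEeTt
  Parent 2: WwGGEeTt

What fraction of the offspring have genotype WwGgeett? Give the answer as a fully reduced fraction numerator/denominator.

wwGgEeTt gametes: wGET×2, wGEt×2, wGeT×2, wGet×2, wgET×2, wgEt×2, wgeT×2, wget×2
WwGGEeTt gametes: WGET×2, WGEt×2, WGeT×2, WGet×2, wGET×2, wGEt×2, wGeT×2, wGet×2
wwGgEeTt×WwGGEeTt grid (16·16=256): WwGGEETT=4 WwGGEETt=8 WwGGEEtt=4 WwGGEeTT=8 WwGGEeTt=16 WwGGEett=8 WwGGeeTT=4 WwGGeeTt=8 WwGGeett=4 WwGgEETT=4 WwGgEETt=8 WwGgEEtt=4 WwGgEeTT=8 WwGgEeTt=16 WwGgEett=8 WwGgeeTT=4 WwGgeeTt=8 WwGgeett=4 wwGGEETT=4 wwGGEETt=8 wwGGEEtt=4 wwGGEeTT=8 wwGGEeTt=16 wwGGEett=8 wwGGeeTT=4 wwGGeeTt=8 wwGGeett=4 wwGgEETT=4 wwGgEETt=8 wwGgEEtt=4 wwGgEeTT=8 wwGgEeTt=16 wwGgEett=8 wwGgeeTT=4 wwGgeeTt=8 wwGgeett=4
WwGgeett hits 4/256; gcd=4; 4÷4/256÷4 = 1/64

P(WwGgeett) = 1/64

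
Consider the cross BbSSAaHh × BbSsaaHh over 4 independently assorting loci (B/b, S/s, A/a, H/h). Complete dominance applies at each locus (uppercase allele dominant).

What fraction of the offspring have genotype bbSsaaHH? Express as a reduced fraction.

P(bbSsaaHH) = 1/64

BbSSAaHh gametes: BSAH×2, BSAh×2, BSaH×2, BSah×2, bSAH×2, bSAh×2, bSaH×2, bSah×2
BbSsaaHh gametes: BSaH×2, BSah×2, BsaH×2, Bsah×2, bSaH×2, bSah×2, bsaH×2, bsah×2
BbSSAaHh×BbSsaaHh grid (16·16=256): BBSSAaHH=4 BBSSAaHh=8 BBSSAahh=4 BBSSaaHH=4 BBSSaaHh=8 BBSSaahh=4 BBSsAaHH=4 BBSsAaHh=8 BBSsAahh=4 BBSsaaHH=4 BBSsaaHh=8 BBSsaahh=4 BbSSAaHH=8 BbSSAaHh=16 BbSSAahh=8 BbSSaaHH=8 BbSSaaHh=16 BbSSaahh=8 BbSsAaHH=8 BbSsAaHh=16 BbSsAahh=8 BbSsaaHH=8 BbSsaaHh=16 BbSsaahh=8 bbSSAaHH=4 bbSSAaHh=8 bbSSAahh=4 bbSSaaHH=4 bbSSaaHh=8 bbSSaahh=4 bbSsAaHH=4 bbSsAaHh=8 bbSsAahh=4 bbSsaaHH=4 bbSsaaHh=8 bbSsaahh=4
bbSsaaHH hits 4/256; gcd=4; 4÷4/256÷4 = 1/64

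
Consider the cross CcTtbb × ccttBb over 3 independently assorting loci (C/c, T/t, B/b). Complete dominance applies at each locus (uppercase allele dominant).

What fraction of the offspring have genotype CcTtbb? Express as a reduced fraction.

P(CcTtbb) = 1/8

CcTtbb gametes: CTb×2, Ctb×2, cTb×2, ctb×2
ccttBb gametes: ctB×4, ctb×4
CcTtbb×ccttBb grid (8·8=64): CcTtBb=8 CcTtbb=8 CcttBb=8 Ccttbb=8 ccTtBb=8 ccTtbb=8 ccttBb=8 ccttbb=8
CcTtbb hits 8/64; gcd=8; 8÷8/64÷8 = 1/8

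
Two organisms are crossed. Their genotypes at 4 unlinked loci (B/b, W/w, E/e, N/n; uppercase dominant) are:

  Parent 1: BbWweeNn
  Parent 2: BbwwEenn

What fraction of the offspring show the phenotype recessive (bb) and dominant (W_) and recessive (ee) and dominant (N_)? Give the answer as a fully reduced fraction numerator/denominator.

P(bb W_ ee N_) = 1/32

BbWweeNn gametes: BWeN×2, BWen×2, BweN×2, Bwen×2, bWeN×2, bWen×2, bweN×2, bwen×2
BbwwEenn gametes: BwEn×4, Bwen×4, bwEn×4, bwen×4
BbWweeNn×BbwwEenn grid (16·16=256): BBWwEeNn=8 BBWwEenn=8 BBWweeNn=8 BBWweenn=8 BBwwEeNn=8 BBwwEenn=8 BBwweeNn=8 BBwweenn=8 BbWwEeNn=16 BbWwEenn=16 BbWweeNn=16 BbWweenn=16 BbwwEeNn=16 BbwwEenn=16 BbwweeNn=16 Bbwweenn=16 bbWwEeNn=8 bbWwEenn=8 bbWweeNn=8 bbWweenn=8 bbwwEeNn=8 bbwwEenn=8 bbwweeNn=8 bbwweenn=8
bb W_ ee N_ hits 8/256; gcd=8; 8÷8/256÷8 = 1/32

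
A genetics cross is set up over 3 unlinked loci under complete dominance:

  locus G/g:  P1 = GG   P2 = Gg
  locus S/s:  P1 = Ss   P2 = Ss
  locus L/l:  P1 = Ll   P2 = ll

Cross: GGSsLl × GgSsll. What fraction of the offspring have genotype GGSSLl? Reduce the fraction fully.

GGSsLl gametes: GSL×2, GSl×2, GsL×2, Gsl×2
GgSsll gametes: GSl×2, Gsl×2, gSl×2, gsl×2
GGSsLl×GgSsll grid (8·8=64): GGSSLl=4 GGSSll=4 GGSsLl=8 GGSsll=8 GGssLl=4 GGssll=4 GgSSLl=4 GgSSll=4 GgSsLl=8 GgSsll=8 GgssLl=4 Ggssll=4
GGSSLl hits 4/64; gcd=4; 4÷4/64÷4 = 1/16

P(GGSSLl) = 1/16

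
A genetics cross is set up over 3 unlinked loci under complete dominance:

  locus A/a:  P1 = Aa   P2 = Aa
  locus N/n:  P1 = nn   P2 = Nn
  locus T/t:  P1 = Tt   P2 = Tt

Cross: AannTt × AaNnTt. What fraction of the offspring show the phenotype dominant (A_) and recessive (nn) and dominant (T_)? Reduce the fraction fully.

P(A_ nn T_) = 9/32

AannTt gametes: AnT×2, Ant×2, anT×2, ant×2
AaNnTt gametes: ANT×1, ANt×1, AnT×1, Ant×1, aNT×1, aNt×1, anT×1, ant×1
AannTt×AaNnTt grid (8·8=64): AANnTT=2 AANnTt=4 AANntt=2 AAnnTT=2 AAnnTt=4 AAnntt=2 AaNnTT=4 AaNnTt=8 AaNntt=4 AannTT=4 AannTt=8 Aanntt=4 aaNnTT=2 aaNnTt=4 aaNntt=2 aannTT=2 aannTt=4 aanntt=2
A_ nn T_ hits 18/64; gcd=2; 18÷2/64÷2 = 9/32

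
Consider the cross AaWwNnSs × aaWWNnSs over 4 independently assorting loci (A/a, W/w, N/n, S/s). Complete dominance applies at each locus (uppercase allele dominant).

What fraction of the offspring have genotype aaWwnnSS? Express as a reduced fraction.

AaWwNnSs gametes: AWNS×1, AWNs×1, AWnS×1, AWns×1, AwNS×1, AwNs×1, AwnS×1, Awns×1, aWNS×1, aWNs×1, aWnS×1, aWns×1, awNS×1, awNs×1, awnS×1, awns×1
aaWWNnSs gametes: aWNS×4, aWNs×4, aWnS×4, aWns×4
AaWwNnSs×aaWWNnSs grid (16·16=256): AaWWNNSS=4 AaWWNNSs=8 AaWWNNss=4 AaWWNnSS=8 AaWWNnSs=16 AaWWNnss=8 AaWWnnSS=4 AaWWnnSs=8 AaWWnnss=4 AaWwNNSS=4 AaWwNNSs=8 AaWwNNss=4 AaWwNnSS=8 AaWwNnSs=16 AaWwNnss=8 AaWwnnSS=4 AaWwnnSs=8 AaWwnnss=4 aaWWNNSS=4 aaWWNNSs=8 aaWWNNss=4 aaWWNnSS=8 aaWWNnSs=16 aaWWNnss=8 aaWWnnSS=4 aaWWnnSs=8 aaWWnnss=4 aaWwNNSS=4 aaWwNNSs=8 aaWwNNss=4 aaWwNnSS=8 aaWwNnSs=16 aaWwNnss=8 aaWwnnSS=4 aaWwnnSs=8 aaWwnnss=4
aaWwnnSS hits 4/256; gcd=4; 4÷4/256÷4 = 1/64

P(aaWwnnSS) = 1/64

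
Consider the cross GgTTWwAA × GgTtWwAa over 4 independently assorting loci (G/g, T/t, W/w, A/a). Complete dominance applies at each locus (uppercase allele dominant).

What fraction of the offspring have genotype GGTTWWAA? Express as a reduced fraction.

P(GGTTWWAA) = 1/64

GgTTWwAA gametes: GTWA×4, GTwA×4, gTWA×4, gTwA×4
GgTtWwAa gametes: GTWA×1, GTWa×1, GTwA×1, GTwa×1, GtWA×1, GtWa×1, GtwA×1, Gtwa×1, gTWA×1, gTWa×1, gTwA×1, gTwa×1, gtWA×1, gtWa×1, gtwA×1, gtwa×1
GgTTWwAA×GgTtWwAa grid (16·16=256): GGTTWWAA=4 GGTTWWAa=4 GGTTWwAA=8 GGTTWwAa=8 GGTTwwAA=4 GGTTwwAa=4 GGTtWWAA=4 GGTtWWAa=4 GGTtWwAA=8 GGTtWwAa=8 GGTtwwAA=4 GGTtwwAa=4 GgTTWWAA=8 GgTTWWAa=8 GgTTWwAA=16 GgTTWwAa=16 GgTTwwAA=8 GgTTwwAa=8 GgTtWWAA=8 GgTtWWAa=8 GgTtWwAA=16 GgTtWwAa=16 GgTtwwAA=8 GgTtwwAa=8 ggTTWWAA=4 ggTTWWAa=4 ggTTWwAA=8 ggTTWwAa=8 ggTTwwAA=4 ggTTwwAa=4 ggTtWWAA=4 ggTtWWAa=4 ggTtWwAA=8 ggTtWwAa=8 ggTtwwAA=4 ggTtwwAa=4
GGTTWWAA hits 4/256; gcd=4; 4÷4/256÷4 = 1/64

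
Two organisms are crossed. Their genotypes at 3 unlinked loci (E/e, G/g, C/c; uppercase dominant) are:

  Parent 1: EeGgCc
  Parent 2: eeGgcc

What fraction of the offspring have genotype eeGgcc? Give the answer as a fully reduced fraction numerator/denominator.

P(eeGgcc) = 1/8

EeGgCc gametes: EGC×1, EGc×1, EgC×1, Egc×1, eGC×1, eGc×1, egC×1, egc×1
eeGgcc gametes: eGc×4, egc×4
EeGgCc×eeGgcc grid (8·8=64): EeGGCc=4 EeGGcc=4 EeGgCc=8 EeGgcc=8 EeggCc=4 Eeggcc=4 eeGGCc=4 eeGGcc=4 eeGgCc=8 eeGgcc=8 eeggCc=4 eeggcc=4
eeGgcc hits 8/64; gcd=8; 8÷8/64÷8 = 1/8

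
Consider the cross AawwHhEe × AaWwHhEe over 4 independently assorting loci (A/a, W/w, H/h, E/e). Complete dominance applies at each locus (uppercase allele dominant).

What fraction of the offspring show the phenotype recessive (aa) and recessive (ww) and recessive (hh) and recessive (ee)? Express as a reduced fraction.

P(aa ww hh ee) = 1/128

AawwHhEe gametes: AwHE×2, AwHe×2, AwhE×2, Awhe×2, awHE×2, awHe×2, awhE×2, awhe×2
AaWwHhEe gametes: AWHE×1, AWHe×1, AWhE×1, AWhe×1, AwHE×1, AwHe×1, AwhE×1, Awhe×1, aWHE×1, aWHe×1, aWhE×1, aWhe×1, awHE×1, awHe×1, awhE×1, awhe×1
AawwHhEe×AaWwHhEe grid (16·16=256): AAWwHHEE=2 AAWwHHEe=4 AAWwHHee=2 AAWwHhEE=4 AAWwHhEe=8 AAWwHhee=4 AAWwhhEE=2 AAWwhhEe=4 AAWwhhee=2 AAwwHHEE=2 AAwwHHEe=4 AAwwHHee=2 AAwwHhEE=4 AAwwHhEe=8 AAwwHhee=4 AAwwhhEE=2 AAwwhhEe=4 AAwwhhee=2 AaWwHHEE=4 AaWwHHEe=8 AaWwHHee=4 AaWwHhEE=8 AaWwHhEe=16 AaWwHhee=8 AaWwhhEE=4 AaWwhhEe=8 AaWwhhee=4 AawwHHEE=4 AawwHHEe=8 AawwHHee=4 AawwHhEE=8 AawwHhEe=16 AawwHhee=8 AawwhhEE=4 AawwhhEe=8 Aawwhhee=4 aaWwHHEE=2 aaWwHHEe=4 aaWwHHee=2 aaWwHhEE=4 aaWwHhEe=8 aaWwHhee=4 aaWwhhEE=2 aaWwhhEe=4 aaWwhhee=2 aawwHHEE=2 aawwHHEe=4 aawwHHee=2 aawwHhEE=4 aawwHhEe=8 aawwHhee=4 aawwhhEE=2 aawwhhEe=4 aawwhhee=2
aa ww hh ee hits 2/256; gcd=2; 2÷2/256÷2 = 1/128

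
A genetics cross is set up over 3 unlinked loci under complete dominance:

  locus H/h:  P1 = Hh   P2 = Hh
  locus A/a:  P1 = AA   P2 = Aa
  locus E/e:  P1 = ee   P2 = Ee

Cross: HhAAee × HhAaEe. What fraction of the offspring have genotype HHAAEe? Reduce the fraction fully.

P(HHAAEe) = 1/16

HhAAee gametes: HAe×4, hAe×4
HhAaEe gametes: HAE×1, HAe×1, HaE×1, Hae×1, hAE×1, hAe×1, haE×1, hae×1
HhAAee×HhAaEe grid (8·8=64): HHAAEe=4 HHAAee=4 HHAaEe=4 HHAaee=4 HhAAEe=8 HhAAee=8 HhAaEe=8 HhAaee=8 hhAAEe=4 hhAAee=4 hhAaEe=4 hhAaee=4
HHAAEe hits 4/64; gcd=4; 4÷4/64÷4 = 1/16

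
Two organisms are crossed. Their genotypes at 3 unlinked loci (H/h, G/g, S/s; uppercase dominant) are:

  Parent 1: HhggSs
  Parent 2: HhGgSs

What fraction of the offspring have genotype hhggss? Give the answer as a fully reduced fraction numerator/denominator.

P(hhggss) = 1/32

HhggSs gametes: HgS×2, Hgs×2, hgS×2, hgs×2
HhGgSs gametes: HGS×1, HGs×1, HgS×1, Hgs×1, hGS×1, hGs×1, hgS×1, hgs×1
HhggSs×HhGgSs grid (8·8=64): HHGgSS=2 HHGgSs=4 HHGgss=2 HHggSS=2 HHggSs=4 HHggss=2 HhGgSS=4 HhGgSs=8 HhGgss=4 HhggSS=4 HhggSs=8 Hhggss=4 hhGgSS=2 hhGgSs=4 hhGgss=2 hhggSS=2 hhggSs=4 hhggss=2
hhggss hits 2/64; gcd=2; 2÷2/64÷2 = 1/32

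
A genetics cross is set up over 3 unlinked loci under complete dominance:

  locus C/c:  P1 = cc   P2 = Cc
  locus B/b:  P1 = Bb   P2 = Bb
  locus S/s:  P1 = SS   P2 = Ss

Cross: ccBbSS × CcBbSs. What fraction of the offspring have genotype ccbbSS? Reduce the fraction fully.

ccBbSS gametes: cBS×4, cbS×4
CcBbSs gametes: CBS×1, CBs×1, CbS×1, Cbs×1, cBS×1, cBs×1, cbS×1, cbs×1
ccBbSS×CcBbSs grid (8·8=64): CcBBSS=4 CcBBSs=4 CcBbSS=8 CcBbSs=8 CcbbSS=4 CcbbSs=4 ccBBSS=4 ccBBSs=4 ccBbSS=8 ccBbSs=8 ccbbSS=4 ccbbSs=4
ccbbSS hits 4/64; gcd=4; 4÷4/64÷4 = 1/16

P(ccbbSS) = 1/16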